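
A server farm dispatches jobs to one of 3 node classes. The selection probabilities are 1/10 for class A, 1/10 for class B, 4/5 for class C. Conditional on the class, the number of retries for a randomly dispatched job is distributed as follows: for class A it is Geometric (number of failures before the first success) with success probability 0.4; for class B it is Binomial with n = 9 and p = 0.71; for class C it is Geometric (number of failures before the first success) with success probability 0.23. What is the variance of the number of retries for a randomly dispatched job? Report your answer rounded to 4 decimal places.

13.4576

Per component, A: μ=1.5, E[X²]=6; B: μ=6.39, E[X²]=42.6852; C: μ=3.34783, E[X²]=25.7637.
E[X] = 0.1·1.5 + 0.1·6.39 + 0.8·3.34783 = 3.46726.
E[X²] = 0.1·6 + 0.1·42.6852 + 0.8·25.7637 = 25.4795.
Var(X) = E[X²] − (E[X])² = 25.4795 − 12.0219 = 13.4576.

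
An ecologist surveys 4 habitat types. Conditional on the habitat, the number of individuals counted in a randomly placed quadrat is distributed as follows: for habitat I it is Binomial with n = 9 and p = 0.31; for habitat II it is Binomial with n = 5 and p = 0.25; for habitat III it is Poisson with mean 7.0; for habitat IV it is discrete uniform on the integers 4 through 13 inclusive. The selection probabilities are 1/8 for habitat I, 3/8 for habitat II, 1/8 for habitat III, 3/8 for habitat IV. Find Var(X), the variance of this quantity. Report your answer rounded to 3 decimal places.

15.524

Per component, I: μ=2.79, E[X²]=9.7092; II: μ=1.25, E[X²]=2.5; III: μ=7, E[X²]=56; IV: μ=8.5, E[X²]=80.5.
E[X] = 0.125·2.79 + 0.375·1.25 + 0.125·7 + 0.375·8.5 = 4.88.
E[X²] = 0.125·9.7092 + 0.375·2.5 + 0.125·56 + 0.375·80.5 = 39.3387.
Var(X) = E[X²] − (E[X])² = 39.3387 − 23.8144 = 15.5243.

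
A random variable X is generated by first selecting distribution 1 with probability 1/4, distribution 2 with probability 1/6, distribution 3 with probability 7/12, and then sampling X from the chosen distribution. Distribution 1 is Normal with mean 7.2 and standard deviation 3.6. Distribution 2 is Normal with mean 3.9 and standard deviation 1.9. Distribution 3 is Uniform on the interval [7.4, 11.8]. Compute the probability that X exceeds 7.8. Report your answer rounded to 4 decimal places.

0.6421

Conditional on each component, P(X > 7.8): 1: 0.433816; 2: 0.0200542; 3: 0.909091.
By total probability, P(X > 7.8) = 0.25·0.433816 + 0.166667·0.0200542 + 0.583333·0.909091 = 0.642099.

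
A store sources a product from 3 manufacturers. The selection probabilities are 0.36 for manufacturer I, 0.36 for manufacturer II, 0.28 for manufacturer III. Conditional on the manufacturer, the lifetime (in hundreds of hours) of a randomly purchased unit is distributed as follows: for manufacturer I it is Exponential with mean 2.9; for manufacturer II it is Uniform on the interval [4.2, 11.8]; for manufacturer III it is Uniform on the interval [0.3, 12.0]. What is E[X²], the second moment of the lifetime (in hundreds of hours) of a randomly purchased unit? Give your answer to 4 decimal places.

For each component E[X²] = Var + (mean)², giving I: 16.82; II: 68.8133; III: 49.23.
Overall E[X²] = 0.36·16.82 + 0.36·68.8133 + 0.28·49.23 = 44.6124.

44.6124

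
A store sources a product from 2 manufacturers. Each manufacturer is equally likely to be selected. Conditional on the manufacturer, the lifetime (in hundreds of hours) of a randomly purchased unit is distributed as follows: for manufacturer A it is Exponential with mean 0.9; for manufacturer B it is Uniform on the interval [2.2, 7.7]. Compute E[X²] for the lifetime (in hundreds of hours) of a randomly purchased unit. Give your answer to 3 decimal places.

14.322

For each component E[X²] = Var + (mean)², giving A: 1.62; B: 27.0233.
Overall E[X²] = 0.5·1.62 + 0.5·27.0233 = 14.3217.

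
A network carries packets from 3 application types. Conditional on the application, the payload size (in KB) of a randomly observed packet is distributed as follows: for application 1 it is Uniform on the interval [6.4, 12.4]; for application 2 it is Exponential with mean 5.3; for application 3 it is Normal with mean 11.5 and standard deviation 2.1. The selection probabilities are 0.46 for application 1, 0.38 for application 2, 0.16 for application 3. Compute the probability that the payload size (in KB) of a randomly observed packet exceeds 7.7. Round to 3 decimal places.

0.604

Conditional on each application, P(X > 7.7): 1: 0.783333; 2: 0.233907; 3: 0.964815.
By total probability, P(X > 7.7) = 0.46·0.783333 + 0.38·0.233907 + 0.16·0.964815 = 0.603589.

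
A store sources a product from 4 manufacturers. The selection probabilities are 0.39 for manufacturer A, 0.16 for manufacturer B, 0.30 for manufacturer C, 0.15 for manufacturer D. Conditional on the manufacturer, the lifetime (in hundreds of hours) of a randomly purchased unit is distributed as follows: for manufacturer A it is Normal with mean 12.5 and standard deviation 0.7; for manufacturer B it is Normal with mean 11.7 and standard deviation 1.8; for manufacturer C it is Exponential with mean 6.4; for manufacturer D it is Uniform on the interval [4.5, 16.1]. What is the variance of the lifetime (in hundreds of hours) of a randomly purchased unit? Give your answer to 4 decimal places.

21.4360

Per component, A: μ=12.5, E[X²]=156.74; B: μ=11.7, E[X²]=140.13; C: μ=6.4, E[X²]=81.92; D: μ=10.3, E[X²]=117.303.
E[X] = 0.39·12.5 + 0.16·11.7 + 0.3·6.4 + 0.15·10.3 = 10.212.
E[X²] = 0.39·156.74 + 0.16·140.13 + 0.3·81.92 + 0.15·117.303 = 125.721.
Var(X) = E[X²] − (E[X])² = 125.721 − 104.285 = 21.436.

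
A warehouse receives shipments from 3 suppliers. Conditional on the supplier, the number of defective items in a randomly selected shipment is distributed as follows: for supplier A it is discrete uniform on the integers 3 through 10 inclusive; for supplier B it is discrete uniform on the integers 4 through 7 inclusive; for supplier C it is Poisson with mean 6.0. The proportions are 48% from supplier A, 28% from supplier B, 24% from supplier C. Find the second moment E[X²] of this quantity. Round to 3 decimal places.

41.700

For each component E[X²] = Var + (mean)², giving A: 47.5; B: 31.5; C: 42.
Overall E[X²] = 0.48·47.5 + 0.28·31.5 + 0.24·42 = 41.7.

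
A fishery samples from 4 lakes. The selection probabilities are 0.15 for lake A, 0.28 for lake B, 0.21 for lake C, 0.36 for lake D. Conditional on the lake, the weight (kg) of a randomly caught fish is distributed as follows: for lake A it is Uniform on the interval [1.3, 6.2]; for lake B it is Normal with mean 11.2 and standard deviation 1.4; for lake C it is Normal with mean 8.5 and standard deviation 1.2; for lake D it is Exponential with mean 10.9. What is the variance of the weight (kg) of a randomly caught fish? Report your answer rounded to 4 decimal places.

50.5985

Per component, A: μ=3.75, E[X²]=16.0633; B: μ=11.2, E[X²]=127.4; C: μ=8.5, E[X²]=73.69; D: μ=10.9, E[X²]=237.62.
E[X] = 0.15·3.75 + 0.28·11.2 + 0.21·8.5 + 0.36·10.9 = 9.4075.
E[X²] = 0.15·16.0633 + 0.28·127.4 + 0.21·73.69 + 0.36·237.62 = 139.1.
Var(X) = E[X²] − (E[X])² = 139.1 − 88.5011 = 50.5985.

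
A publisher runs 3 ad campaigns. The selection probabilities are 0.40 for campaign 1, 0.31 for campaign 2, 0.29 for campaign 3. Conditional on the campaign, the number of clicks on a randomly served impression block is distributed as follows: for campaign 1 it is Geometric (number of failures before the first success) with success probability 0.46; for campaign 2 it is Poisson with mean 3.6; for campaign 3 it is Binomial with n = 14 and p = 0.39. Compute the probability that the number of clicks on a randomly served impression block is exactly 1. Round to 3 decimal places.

0.132

Conditional on each campaign, P(X = 1): 1: 0.2484; 2: 0.0983654; 3: 0.00884057.
By total probability, P(X = 1) = 0.4·0.2484 + 0.31·0.0983654 + 0.29·0.00884057 = 0.132417.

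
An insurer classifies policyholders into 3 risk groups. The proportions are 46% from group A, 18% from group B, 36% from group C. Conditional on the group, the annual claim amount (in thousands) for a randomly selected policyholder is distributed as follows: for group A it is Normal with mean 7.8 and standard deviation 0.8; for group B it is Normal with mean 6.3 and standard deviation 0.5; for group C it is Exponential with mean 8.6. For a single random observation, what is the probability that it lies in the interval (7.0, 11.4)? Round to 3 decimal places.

0.465

Conditional on each group, P(7.0 < X < 11.4): A: 0.841341; B: 0.0807567; C: 0.177454.
By total probability, P(7.0 < X < 11.4) = 0.46·0.841341 + 0.18·0.0807567 + 0.36·0.177454 = 0.465437.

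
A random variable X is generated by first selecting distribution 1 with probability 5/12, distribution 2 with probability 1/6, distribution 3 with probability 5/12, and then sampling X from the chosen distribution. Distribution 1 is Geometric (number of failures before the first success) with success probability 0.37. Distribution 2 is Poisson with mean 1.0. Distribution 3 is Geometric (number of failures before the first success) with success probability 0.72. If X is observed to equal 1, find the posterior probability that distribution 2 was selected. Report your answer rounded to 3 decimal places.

0.253

Likelihoods P(X=1 | ·): 1: 0.2331; 2: 0.367879; 3: 0.2016.
Posterior ∝ prior × likelihood. Numerator for 2: 0.166667·0.367879 = 0.0613132.
Normalizing constant: 0.416667·0.2331 + 0.166667·0.367879 + 0.416667·0.2016 = 0.242438.
P(2 | observation) = 0.0613132 / 0.242438 = 0.252903.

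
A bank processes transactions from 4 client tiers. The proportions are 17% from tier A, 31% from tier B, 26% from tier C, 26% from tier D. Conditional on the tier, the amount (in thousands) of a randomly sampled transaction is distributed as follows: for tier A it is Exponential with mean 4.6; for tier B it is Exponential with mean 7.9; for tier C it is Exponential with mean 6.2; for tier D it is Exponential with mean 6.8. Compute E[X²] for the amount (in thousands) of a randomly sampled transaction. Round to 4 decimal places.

For each component E[X²] = Var + (mean)², giving A: 42.32; B: 124.82; C: 76.88; D: 92.48.
Overall E[X²] = 0.17·42.32 + 0.31·124.82 + 0.26·76.88 + 0.26·92.48 = 89.9222.

89.9222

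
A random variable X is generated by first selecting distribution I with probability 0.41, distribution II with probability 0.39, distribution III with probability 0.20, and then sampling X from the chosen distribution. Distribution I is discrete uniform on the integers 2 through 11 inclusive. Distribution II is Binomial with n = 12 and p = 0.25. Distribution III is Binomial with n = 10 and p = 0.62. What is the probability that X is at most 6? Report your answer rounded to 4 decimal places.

Conditional on each component, P(X ≤ 6): I: 0.5; II: 0.985747; III: 0.566403.
By total probability, P(X ≤ 6) = 0.41·0.5 + 0.39·0.985747 + 0.2·0.566403 = 0.702722.

0.7027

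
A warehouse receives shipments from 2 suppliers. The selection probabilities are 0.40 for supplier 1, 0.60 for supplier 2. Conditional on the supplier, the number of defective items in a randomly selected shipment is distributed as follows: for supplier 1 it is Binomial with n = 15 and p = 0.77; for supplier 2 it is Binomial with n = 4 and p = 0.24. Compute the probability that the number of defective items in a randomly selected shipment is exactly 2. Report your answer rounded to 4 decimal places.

0.1198

Conditional on each supplier, P(X = 2): 1: 3.13785e-07; 2: 0.199619.
By total probability, P(X = 2) = 0.4·3.13785e-07 + 0.6·0.199619 = 0.119771.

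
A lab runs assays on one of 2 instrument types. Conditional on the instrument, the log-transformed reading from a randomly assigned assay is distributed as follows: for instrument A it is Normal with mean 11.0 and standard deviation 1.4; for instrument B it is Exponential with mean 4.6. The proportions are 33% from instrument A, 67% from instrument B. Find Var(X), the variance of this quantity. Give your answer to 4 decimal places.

Per component, A: μ=11, E[X²]=122.96; B: μ=4.6, E[X²]=42.32.
E[X] = 0.33·11 + 0.67·4.6 = 6.712.
E[X²] = 0.33·122.96 + 0.67·42.32 = 68.9312.
Var(X) = E[X²] − (E[X])² = 68.9312 − 45.0509 = 23.8803.

23.8803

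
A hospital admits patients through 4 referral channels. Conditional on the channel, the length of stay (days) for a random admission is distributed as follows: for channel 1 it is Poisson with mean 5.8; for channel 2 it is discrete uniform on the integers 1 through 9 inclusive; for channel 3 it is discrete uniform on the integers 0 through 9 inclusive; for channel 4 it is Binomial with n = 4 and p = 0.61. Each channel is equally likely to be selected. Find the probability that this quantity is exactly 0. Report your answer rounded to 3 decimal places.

Conditional on each channel, P(X = 0): 1: 0.00302755; 2: 0; 3: 0.1; 4: 0.0231344.
By total probability, P(X = 0) = 0.25·0.00302755 + 0.25·0 + 0.25·0.1 + 0.25·0.0231344 = 0.0315405.

0.032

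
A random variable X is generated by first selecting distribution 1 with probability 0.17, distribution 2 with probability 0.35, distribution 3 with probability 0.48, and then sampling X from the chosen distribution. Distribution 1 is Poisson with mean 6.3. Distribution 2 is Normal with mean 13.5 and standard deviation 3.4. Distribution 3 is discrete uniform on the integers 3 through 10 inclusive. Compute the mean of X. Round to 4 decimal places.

Component means — 1: 6.3; 2: 13.5; 3: 6.5.
E[X] = 0.17·6.3 + 0.35·13.5 + 0.48·6.5 = 8.916.

8.9160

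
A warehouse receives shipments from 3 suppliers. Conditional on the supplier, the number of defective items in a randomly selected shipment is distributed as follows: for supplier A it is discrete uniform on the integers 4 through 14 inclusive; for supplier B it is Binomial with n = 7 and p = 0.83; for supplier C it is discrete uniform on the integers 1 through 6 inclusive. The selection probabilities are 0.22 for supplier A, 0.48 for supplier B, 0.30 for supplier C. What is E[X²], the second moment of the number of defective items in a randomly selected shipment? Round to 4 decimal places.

41.2470

For each component E[X²] = Var + (mean)², giving A: 91; B: 34.7438; C: 15.1667.
Overall E[X²] = 0.22·91 + 0.48·34.7438 + 0.3·15.1667 = 41.247.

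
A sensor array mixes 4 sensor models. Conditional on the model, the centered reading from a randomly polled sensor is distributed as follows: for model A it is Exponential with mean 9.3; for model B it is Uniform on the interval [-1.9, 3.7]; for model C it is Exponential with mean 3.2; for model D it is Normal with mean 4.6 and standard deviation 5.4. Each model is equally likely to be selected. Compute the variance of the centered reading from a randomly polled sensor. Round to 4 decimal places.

41.5508

Per component, A: μ=9.3, E[X²]=172.98; B: μ=0.9, E[X²]=3.42333; C: μ=3.2, E[X²]=20.48; D: μ=4.6, E[X²]=50.32.
E[X] = 0.25·9.3 + 0.25·0.9 + 0.25·3.2 + 0.25·4.6 = 4.5.
E[X²] = 0.25·172.98 + 0.25·3.42333 + 0.25·20.48 + 0.25·50.32 = 61.8008.
Var(X) = E[X²] − (E[X])² = 61.8008 − 20.25 = 41.5508.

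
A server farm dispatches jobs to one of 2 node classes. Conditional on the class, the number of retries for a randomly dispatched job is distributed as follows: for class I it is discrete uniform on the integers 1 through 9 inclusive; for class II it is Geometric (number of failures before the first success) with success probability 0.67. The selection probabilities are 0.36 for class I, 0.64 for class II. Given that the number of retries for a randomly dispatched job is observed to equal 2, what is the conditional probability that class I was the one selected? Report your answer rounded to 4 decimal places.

0.4614

Likelihoods P(X=2 | ·): I: 0.111111; II: 0.072963.
Posterior ∝ prior × likelihood. Numerator for I: 0.36·0.111111 = 0.04.
Normalizing constant: 0.36·0.111111 + 0.64·0.072963 = 0.0866963.
P(I | observation) = 0.04 / 0.0866963 = 0.461381.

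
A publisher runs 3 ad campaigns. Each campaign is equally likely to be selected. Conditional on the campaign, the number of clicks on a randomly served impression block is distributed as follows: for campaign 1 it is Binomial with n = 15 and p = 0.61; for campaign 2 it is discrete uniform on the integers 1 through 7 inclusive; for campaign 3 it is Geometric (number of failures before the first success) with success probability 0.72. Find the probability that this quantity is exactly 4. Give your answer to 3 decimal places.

0.051

Conditional on each campaign, P(X = 4): 1: 0.00600016; 2: 0.142857; 3: 0.00442552.
By total probability, P(X = 4) = 0.333333·0.00600016 + 0.333333·0.142857 + 0.333333·0.00442552 = 0.0510943.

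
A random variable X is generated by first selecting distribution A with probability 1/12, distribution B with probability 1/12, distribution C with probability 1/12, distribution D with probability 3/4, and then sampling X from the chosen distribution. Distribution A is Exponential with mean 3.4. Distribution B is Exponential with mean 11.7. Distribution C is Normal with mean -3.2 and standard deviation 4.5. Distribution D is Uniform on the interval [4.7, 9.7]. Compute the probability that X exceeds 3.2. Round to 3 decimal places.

0.852

Conditional on each component, P(X > 3.2): A: 0.390169; B: 0.760709; C: 0.0774809; D: 1.
By total probability, P(X > 3.2) = 0.0833333·0.390169 + 0.0833333·0.760709 + 0.0833333·0.0774809 + 0.75·1 = 0.852363.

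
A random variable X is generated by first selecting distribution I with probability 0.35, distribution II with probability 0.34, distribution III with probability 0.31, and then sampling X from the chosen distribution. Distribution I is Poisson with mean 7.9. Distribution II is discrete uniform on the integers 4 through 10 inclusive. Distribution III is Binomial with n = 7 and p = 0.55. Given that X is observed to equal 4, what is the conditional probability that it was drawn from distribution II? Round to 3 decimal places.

Likelihoods P(X=4 | ·): I: 0.0601687; II: 0.142857; III: 0.291848.
Posterior ∝ prior × likelihood. Numerator for II: 0.34·0.142857 = 0.0485714.
Normalizing constant: 0.35·0.0601687 + 0.34·0.142857 + 0.31·0.291848 = 0.160103.
P(II | observation) = 0.0485714 / 0.160103 = 0.303376.

0.303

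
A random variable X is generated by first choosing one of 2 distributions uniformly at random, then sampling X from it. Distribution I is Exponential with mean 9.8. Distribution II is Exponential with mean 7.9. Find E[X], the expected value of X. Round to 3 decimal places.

8.850

Component means — I: 9.8; II: 7.9.
E[X] = 0.5·9.8 + 0.5·7.9 = 8.85.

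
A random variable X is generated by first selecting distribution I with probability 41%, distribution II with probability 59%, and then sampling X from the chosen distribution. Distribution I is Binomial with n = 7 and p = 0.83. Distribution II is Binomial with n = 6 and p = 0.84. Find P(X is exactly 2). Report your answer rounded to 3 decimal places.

Conditional on each component, P(X = 2): I: 0.00205409; II: 0.00693633.
By total probability, P(X = 2) = 0.41·0.00205409 + 0.59·0.00693633 = 0.00493461.

0.005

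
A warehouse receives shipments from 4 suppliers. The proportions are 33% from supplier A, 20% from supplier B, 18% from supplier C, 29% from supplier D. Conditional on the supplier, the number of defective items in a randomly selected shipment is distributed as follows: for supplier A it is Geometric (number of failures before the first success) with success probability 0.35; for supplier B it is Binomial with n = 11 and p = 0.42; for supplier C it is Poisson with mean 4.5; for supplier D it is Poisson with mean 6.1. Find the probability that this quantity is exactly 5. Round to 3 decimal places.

0.136

Conditional on each supplier, P(X = 5): A: 0.0406102; B: 0.229856; C: 0.170827; D: 0.15786.
By total probability, P(X = 5) = 0.33·0.0406102 + 0.2·0.229856 + 0.18·0.170827 + 0.29·0.15786 = 0.135901.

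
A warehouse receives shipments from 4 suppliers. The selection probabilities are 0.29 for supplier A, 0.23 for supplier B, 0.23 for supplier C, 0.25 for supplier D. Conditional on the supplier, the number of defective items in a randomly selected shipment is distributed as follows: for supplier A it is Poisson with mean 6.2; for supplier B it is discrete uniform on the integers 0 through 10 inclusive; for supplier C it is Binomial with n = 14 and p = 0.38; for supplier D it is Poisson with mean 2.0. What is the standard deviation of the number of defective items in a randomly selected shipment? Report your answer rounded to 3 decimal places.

Per component, A: μ=6.2, E[X²]=44.64; B: μ=5, E[X²]=35; C: μ=5.32, E[X²]=31.6008; D: μ=2, E[X²]=6.
E[X] = 0.29·6.2 + 0.23·5 + 0.23·5.32 + 0.25·2 = 4.6716.
E[X²] = 0.29·44.64 + 0.23·35 + 0.23·31.6008 + 0.25·6 = 29.7638.
Var(X) = E[X²] − (E[X])² = 29.7638 − 21.8238 = 7.93994.
SD(X) = √7.93994 = 2.81779.

2.818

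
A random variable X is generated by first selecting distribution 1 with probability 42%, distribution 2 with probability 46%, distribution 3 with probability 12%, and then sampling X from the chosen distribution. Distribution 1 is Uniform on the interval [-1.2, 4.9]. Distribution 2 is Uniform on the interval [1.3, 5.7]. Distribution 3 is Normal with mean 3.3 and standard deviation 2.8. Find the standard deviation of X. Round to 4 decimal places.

1.9025

Per component, 1: μ=1.85, E[X²]=6.52333; 2: μ=3.5, E[X²]=13.8633; 3: μ=3.3, E[X²]=18.73.
E[X] = 0.42·1.85 + 0.46·3.5 + 0.12·3.3 = 2.783.
E[X²] = 0.42·6.52333 + 0.46·13.8633 + 0.12·18.73 = 11.3645.
Var(X) = E[X²] − (E[X])² = 11.3645 − 7.74509 = 3.61944.
SD(X) = √3.61944 = 1.90248.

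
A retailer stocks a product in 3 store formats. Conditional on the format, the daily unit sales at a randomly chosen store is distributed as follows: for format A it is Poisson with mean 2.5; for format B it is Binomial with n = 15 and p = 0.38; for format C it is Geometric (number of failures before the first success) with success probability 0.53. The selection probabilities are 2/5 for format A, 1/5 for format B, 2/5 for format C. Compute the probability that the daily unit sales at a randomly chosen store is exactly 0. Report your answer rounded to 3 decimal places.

Conditional on each format, P(X = 0): A: 0.082085; B: 0.00076891; C: 0.53.
By total probability, P(X = 0) = 0.4·0.082085 + 0.2·0.00076891 + 0.4·0.53 = 0.244988.

0.245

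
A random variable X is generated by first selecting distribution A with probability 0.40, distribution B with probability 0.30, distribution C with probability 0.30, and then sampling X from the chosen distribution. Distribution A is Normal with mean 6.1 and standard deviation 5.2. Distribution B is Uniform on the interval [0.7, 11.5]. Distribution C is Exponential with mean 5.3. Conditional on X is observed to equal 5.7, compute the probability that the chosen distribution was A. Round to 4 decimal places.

Likelihoods f(5.7 | ·): A: 0.076493; B: 0.0925926; C: 0.0643654.
Posterior ∝ prior × likelihood. Numerator for A: 0.4·0.076493 = 0.0305972.
Normalizing constant: 0.4·0.076493 + 0.3·0.0925926 + 0.3·0.0643654 = 0.0776846.
P(A | observation) = 0.0305972 / 0.0776846 = 0.393864.

0.3939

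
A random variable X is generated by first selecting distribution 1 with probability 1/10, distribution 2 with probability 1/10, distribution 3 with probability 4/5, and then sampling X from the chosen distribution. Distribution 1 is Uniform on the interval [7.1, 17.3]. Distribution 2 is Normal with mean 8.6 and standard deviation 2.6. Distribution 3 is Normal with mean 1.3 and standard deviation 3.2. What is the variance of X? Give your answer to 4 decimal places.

23.6326

Per component, 1: μ=12.2, E[X²]=157.51; 2: μ=8.6, E[X²]=80.72; 3: μ=1.3, E[X²]=11.93.
E[X] = 0.1·12.2 + 0.1·8.6 + 0.8·1.3 = 3.12.
E[X²] = 0.1·157.51 + 0.1·80.72 + 0.8·11.93 = 33.367.
Var(X) = E[X²] − (E[X])² = 33.367 − 9.7344 = 23.6326.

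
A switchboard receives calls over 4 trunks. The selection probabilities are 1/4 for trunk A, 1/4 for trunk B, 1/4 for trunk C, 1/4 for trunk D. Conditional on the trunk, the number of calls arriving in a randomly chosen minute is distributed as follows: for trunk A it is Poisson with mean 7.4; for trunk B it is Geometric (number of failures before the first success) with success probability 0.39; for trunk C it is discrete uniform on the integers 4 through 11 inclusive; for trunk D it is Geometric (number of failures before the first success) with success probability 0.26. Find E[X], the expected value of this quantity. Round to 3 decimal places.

4.828

Component means — A: 7.4; B: 1.5641; C: 7.5; D: 2.84615.
E[X] = 0.25·7.4 + 0.25·1.5641 + 0.25·7.5 + 0.25·2.84615 = 4.82756.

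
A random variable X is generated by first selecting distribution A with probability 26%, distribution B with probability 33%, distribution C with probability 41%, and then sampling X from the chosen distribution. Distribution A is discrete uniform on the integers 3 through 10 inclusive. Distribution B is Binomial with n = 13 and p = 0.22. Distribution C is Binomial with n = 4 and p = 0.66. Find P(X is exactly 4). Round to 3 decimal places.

Conditional on each component, P(X = 4): A: 0.125; B: 0.178998; C: 0.189747.
By total probability, P(X = 4) = 0.26·0.125 + 0.33·0.178998 + 0.41·0.189747 = 0.169366.

0.169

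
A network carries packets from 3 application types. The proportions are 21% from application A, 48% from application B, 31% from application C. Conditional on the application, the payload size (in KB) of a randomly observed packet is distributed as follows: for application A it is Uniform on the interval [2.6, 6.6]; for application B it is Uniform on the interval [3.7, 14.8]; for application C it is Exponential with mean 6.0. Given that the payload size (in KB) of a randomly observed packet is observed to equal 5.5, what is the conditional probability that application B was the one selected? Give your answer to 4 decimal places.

Likelihoods f(5.5 | ·): A: 0.25; B: 0.0900901; C: 0.0666416.
Posterior ∝ prior × likelihood. Numerator for B: 0.48·0.0900901 = 0.0432432.
Normalizing constant: 0.21·0.25 + 0.48·0.0900901 + 0.31·0.0666416 = 0.116402.
P(B | observation) = 0.0432432 / 0.116402 = 0.371499.

0.3715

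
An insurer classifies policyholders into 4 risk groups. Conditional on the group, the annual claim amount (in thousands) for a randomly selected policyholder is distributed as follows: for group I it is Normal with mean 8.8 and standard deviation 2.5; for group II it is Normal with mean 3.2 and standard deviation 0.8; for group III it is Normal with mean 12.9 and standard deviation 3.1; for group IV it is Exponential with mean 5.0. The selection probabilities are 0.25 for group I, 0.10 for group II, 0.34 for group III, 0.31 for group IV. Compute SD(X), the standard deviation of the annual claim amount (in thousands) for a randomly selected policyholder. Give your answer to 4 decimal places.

5.0846

Per component, I: μ=8.8, E[X²]=83.69; II: μ=3.2, E[X²]=10.88; III: μ=12.9, E[X²]=176.02; IV: μ=5, E[X²]=50.
E[X] = 0.25·8.8 + 0.1·3.2 + 0.34·12.9 + 0.31·5 = 8.456.
E[X²] = 0.25·83.69 + 0.1·10.88 + 0.34·176.02 + 0.31·50 = 97.3573.
Var(X) = E[X²] − (E[X])² = 97.3573 − 71.5039 = 25.8534.
SD(X) = √25.8534 = 5.08462.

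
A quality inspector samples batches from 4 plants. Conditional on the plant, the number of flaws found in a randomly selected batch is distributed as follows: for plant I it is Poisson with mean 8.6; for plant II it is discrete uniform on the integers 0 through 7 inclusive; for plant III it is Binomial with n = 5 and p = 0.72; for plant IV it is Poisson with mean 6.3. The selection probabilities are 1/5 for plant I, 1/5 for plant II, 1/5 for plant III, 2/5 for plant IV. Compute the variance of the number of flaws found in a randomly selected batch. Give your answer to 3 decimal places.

Per component, I: μ=8.6, E[X²]=82.56; II: μ=3.5, E[X²]=17.5; III: μ=3.6, E[X²]=13.968; IV: μ=6.3, E[X²]=45.99.
E[X] = 0.2·8.6 + 0.2·3.5 + 0.2·3.6 + 0.4·6.3 = 5.66.
E[X²] = 0.2·82.56 + 0.2·17.5 + 0.2·13.968 + 0.4·45.99 = 41.2016.
Var(X) = E[X²] − (E[X])² = 41.2016 − 32.0356 = 9.166.

9.166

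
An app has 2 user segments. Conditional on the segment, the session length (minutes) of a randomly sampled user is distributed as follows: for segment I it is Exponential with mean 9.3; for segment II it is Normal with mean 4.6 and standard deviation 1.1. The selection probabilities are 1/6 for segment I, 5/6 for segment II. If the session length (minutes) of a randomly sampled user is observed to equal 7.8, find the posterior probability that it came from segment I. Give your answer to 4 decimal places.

Likelihoods f(7.8 | ·): I: 0.0464804; II: 0.00527038.
Posterior ∝ prior × likelihood. Numerator for I: 0.166667·0.0464804 = 0.00774674.
Normalizing constant: 0.166667·0.0464804 + 0.833333·0.00527038 = 0.0121387.
P(I | observation) = 0.00774674 / 0.0121387 = 0.638184.

0.6382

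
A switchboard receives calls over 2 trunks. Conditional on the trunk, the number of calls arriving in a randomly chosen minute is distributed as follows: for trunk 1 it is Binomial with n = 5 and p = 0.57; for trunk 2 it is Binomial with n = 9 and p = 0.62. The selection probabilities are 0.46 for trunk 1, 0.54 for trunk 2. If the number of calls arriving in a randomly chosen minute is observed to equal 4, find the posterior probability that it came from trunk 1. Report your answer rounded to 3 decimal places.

Likelihoods P(X=4 | ·): 1: 0.226954; 2: 0.147521.
Posterior ∝ prior × likelihood. Numerator for 1: 0.46·0.226954 = 0.104399.
Normalizing constant: 0.46·0.226954 + 0.54·0.147521 = 0.18406.
P(1 | observation) = 0.104399 / 0.18406 = 0.567199.

0.567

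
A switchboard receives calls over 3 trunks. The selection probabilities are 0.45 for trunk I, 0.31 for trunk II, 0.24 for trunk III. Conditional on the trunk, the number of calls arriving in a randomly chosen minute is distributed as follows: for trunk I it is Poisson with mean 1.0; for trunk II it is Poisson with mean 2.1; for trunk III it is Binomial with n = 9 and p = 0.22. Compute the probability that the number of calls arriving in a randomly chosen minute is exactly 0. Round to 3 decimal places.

Conditional on each trunk, P(X = 0): I: 0.367879; II: 0.122456; III: 0.106869.
By total probability, P(X = 0) = 0.45·0.367879 + 0.31·0.122456 + 0.24·0.106869 = 0.229156.

0.229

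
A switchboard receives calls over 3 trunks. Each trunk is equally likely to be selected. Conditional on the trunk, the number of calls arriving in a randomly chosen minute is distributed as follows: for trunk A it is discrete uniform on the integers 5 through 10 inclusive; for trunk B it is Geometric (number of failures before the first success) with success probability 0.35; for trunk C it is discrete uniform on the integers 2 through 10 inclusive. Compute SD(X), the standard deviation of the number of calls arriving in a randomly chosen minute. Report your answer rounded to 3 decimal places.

3.265

Per component, A: μ=7.5, E[X²]=59.1667; B: μ=1.85714, E[X²]=8.7551; C: μ=6, E[X²]=42.6667.
E[X] = 0.333333·7.5 + 0.333333·1.85714 + 0.333333·6 = 5.11905.
E[X²] = 0.333333·59.1667 + 0.333333·8.7551 + 0.333333·42.6667 = 36.8628.
Var(X) = E[X²] − (E[X])² = 36.8628 − 26.2046 = 10.6582.
SD(X) = √10.6582 = 3.26468.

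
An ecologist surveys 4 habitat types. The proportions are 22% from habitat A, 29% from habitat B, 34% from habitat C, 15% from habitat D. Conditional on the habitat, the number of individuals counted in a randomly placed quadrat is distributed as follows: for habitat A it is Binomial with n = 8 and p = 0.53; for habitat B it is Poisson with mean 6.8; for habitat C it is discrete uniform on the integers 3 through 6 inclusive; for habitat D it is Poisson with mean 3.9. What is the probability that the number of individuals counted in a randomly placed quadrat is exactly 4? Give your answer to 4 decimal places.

0.2023

Conditional on each habitat, P(X = 4): A: 0.269521; B: 0.0992252; C: 0.25; D: 0.195119.
By total probability, P(X = 4) = 0.22·0.269521 + 0.29·0.0992252 + 0.34·0.25 + 0.15·0.195119 = 0.202338.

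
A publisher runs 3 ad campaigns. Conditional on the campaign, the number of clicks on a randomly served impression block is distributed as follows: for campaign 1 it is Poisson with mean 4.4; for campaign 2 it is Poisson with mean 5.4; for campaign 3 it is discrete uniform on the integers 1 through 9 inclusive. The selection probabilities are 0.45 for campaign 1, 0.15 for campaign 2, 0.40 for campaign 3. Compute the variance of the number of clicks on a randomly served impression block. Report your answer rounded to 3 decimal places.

Per component, 1: μ=4.4, E[X²]=23.76; 2: μ=5.4, E[X²]=34.56; 3: μ=5, E[X²]=31.6667.
E[X] = 0.45·4.4 + 0.15·5.4 + 0.4·5 = 4.79.
E[X²] = 0.45·23.76 + 0.15·34.56 + 0.4·31.6667 = 28.5427.
Var(X) = E[X²] − (E[X])² = 28.5427 − 22.9441 = 5.59857.

5.599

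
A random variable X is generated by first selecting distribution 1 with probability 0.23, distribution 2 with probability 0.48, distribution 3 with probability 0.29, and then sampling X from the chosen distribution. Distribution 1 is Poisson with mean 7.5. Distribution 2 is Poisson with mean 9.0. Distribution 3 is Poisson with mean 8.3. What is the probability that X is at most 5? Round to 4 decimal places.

Conditional on each component, P(X ≤ 5): 1: 0.241436; 2: 0.115691; 3: 0.165273.
By total probability, P(X ≤ 5) = 0.23·0.241436 + 0.48·0.115691 + 0.29·0.165273 = 0.158991.

0.1590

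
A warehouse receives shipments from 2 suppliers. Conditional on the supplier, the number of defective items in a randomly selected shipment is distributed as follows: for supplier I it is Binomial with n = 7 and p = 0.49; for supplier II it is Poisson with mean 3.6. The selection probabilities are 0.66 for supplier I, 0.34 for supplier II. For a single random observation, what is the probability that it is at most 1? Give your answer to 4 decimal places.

0.0885

Conditional on each supplier, P(X ≤ 1): I: 0.0693294; II: 0.125689.
By total probability, P(X ≤ 1) = 0.66·0.0693294 + 0.34·0.125689 = 0.0884917.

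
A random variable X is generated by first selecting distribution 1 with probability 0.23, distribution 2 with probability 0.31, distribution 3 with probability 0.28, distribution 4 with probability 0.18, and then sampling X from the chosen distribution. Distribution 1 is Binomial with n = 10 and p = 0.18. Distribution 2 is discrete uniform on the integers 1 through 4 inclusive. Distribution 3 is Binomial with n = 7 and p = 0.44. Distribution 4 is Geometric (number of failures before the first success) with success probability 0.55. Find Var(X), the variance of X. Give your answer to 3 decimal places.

Per component, 1: μ=1.8, E[X²]=4.716; 2: μ=2.5, E[X²]=7.5; 3: μ=3.08, E[X²]=11.2112; 4: μ=0.818182, E[X²]=2.15702.
E[X] = 0.23·1.8 + 0.31·2.5 + 0.28·3.08 + 0.18·0.818182 = 2.19867.
E[X²] = 0.23·4.716 + 0.31·7.5 + 0.28·11.2112 + 0.18·2.15702 = 6.93708.
Var(X) = E[X²] − (E[X])² = 6.93708 − 4.83416 = 2.10292.

2.103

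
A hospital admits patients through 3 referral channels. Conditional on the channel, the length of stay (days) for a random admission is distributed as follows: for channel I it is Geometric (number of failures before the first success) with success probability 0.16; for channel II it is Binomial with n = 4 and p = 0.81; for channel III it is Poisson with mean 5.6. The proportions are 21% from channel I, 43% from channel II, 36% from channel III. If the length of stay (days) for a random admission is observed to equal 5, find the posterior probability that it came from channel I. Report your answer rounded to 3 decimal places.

0.187

Likelihoods P(X=5 | ·): I: 0.0669139; II: 0; III: 0.169711.
Posterior ∝ prior × likelihood. Numerator for I: 0.21·0.0669139 = 0.0140519.
Normalizing constant: 0.21·0.0669139 + 0.43·0 + 0.36·0.169711 = 0.0751479.
P(I | observation) = 0.0140519 / 0.0751479 = 0.18699.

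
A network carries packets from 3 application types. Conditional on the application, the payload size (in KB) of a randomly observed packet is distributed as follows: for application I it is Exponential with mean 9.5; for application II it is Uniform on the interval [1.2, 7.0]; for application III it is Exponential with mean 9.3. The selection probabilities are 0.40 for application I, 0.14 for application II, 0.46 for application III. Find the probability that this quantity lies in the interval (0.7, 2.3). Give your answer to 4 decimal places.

Conditional on each application, P(0.7 < X < 2.3): I: 0.143991; II: 0.189655; III: 0.146597.
By total probability, P(0.7 < X < 2.3) = 0.4·0.143991 + 0.14·0.189655 + 0.46·0.146597 = 0.151583.

0.1516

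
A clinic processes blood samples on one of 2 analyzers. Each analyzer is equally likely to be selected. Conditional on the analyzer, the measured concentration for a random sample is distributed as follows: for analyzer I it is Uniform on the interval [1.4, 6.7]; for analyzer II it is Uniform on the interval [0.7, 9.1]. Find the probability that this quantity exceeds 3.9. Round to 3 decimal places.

0.574

Conditional on each analyzer, P(X > 3.9): I: 0.528302; II: 0.619048.
By total probability, P(X > 3.9) = 0.5·0.528302 + 0.5·0.619048 = 0.573675.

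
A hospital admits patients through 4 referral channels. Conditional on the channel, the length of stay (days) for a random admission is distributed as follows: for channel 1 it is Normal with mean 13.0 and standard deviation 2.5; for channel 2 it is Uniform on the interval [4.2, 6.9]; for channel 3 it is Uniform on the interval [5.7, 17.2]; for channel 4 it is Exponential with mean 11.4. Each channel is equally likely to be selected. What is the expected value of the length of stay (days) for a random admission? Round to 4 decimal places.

Component means — 1: 13; 2: 5.55; 3: 11.45; 4: 11.4.
E[X] = 0.25·13 + 0.25·5.55 + 0.25·11.45 + 0.25·11.4 = 10.35.

10.3500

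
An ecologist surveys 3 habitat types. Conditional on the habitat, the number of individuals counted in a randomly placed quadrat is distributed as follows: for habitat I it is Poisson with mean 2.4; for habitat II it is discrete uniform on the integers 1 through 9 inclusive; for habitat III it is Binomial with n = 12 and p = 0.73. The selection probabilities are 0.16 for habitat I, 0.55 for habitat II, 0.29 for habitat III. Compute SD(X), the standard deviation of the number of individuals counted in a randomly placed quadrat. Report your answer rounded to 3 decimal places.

Per component, I: μ=2.4, E[X²]=8.16; II: μ=5, E[X²]=31.6667; III: μ=8.76, E[X²]=79.1028.
E[X] = 0.16·2.4 + 0.55·5 + 0.29·8.76 = 5.6744.
E[X²] = 0.16·8.16 + 0.55·31.6667 + 0.29·79.1028 = 41.6621.
Var(X) = E[X²] − (E[X])² = 41.6621 − 32.1988 = 9.46326.
SD(X) = √9.46326 = 3.07624.

3.076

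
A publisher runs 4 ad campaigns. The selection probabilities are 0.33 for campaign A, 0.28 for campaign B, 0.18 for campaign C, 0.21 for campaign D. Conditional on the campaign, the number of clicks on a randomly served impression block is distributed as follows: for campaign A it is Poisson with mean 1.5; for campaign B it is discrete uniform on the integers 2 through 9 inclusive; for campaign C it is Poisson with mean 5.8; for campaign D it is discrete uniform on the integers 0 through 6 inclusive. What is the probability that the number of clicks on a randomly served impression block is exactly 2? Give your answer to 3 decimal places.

Conditional on each campaign, P(X = 2): A: 0.251021; B: 0.125; C: 0.0509235; D: 0.142857.
By total probability, P(X = 2) = 0.33·0.251021 + 0.28·0.125 + 0.18·0.0509235 + 0.21·0.142857 = 0.157003.

0.157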